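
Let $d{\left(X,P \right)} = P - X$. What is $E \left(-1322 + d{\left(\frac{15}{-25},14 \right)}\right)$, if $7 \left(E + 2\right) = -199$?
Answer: $\frac{1392381}{35} \approx 39782.0$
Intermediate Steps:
$E = - \frac{213}{7}$ ($E = -2 + \frac{1}{7} \left(-199\right) = -2 - \frac{199}{7} = - \frac{213}{7} \approx -30.429$)
$E \left(-1322 + d{\left(\frac{15}{-25},14 \right)}\right) = - \frac{213 \left(-1322 + \left(14 - \frac{15}{-25}\right)\right)}{7} = - \frac{213 \left(-1322 + \left(14 - 15 \left(- \frac{1}{25}\right)\right)\right)}{7} = - \frac{213 \left(-1322 + \left(14 - - \frac{3}{5}\right)\right)}{7} = - \frac{213 \left(-1322 + \left(14 + \frac{3}{5}\right)\right)}{7} = - \frac{213 \left(-1322 + \frac{73}{5}\right)}{7} = \left(- \frac{213}{7}\right) \left(- \frac{6537}{5}\right) = \frac{1392381}{35}$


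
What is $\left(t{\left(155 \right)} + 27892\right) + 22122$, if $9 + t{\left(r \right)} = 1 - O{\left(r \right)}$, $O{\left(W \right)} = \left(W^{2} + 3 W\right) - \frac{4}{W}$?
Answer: $\frac{3954984}{155} \approx 25516.0$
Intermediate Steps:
$O{\left(W \right)} = W^{2} - \frac{4}{W} + 3 W$
$t{\left(r \right)} = -8 - \frac{-4 + r^{2} \left(3 + r\right)}{r}$ ($t{\left(r \right)} = -9 + \left(1 - \frac{-4 + r^{2} \left(3 + r\right)}{r}\right) = -8 - \frac{-4 + r^{2} \left(3 + r\right)}{r}$)
$\left(t{\left(155 \right)} + 27892\right) + 22122 = \left(\left(-8 - 155^{2} - 465 + \frac{4}{155}\right) + 27892\right) + 22122 = \left(\left(-8 - 24025 - 465 + 4 \cdot \frac{1}{155}\right) + 27892\right) + 22122 = \left(\left(-8 - 24025 - 465 + \frac{4}{155}\right) + 27892\right) + 22122 = \left(- \frac{3797186}{155} + 27892\right) + 22122 = \frac{526074}{155} + 22122 = \frac{3954984}{155}$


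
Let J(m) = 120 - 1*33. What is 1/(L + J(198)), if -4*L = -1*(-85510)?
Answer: -2/42581 ≈ -4.6969e-5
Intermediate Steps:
J(m) = 87 (J(m) = 120 - 33 = 87)
L = -42755/2 (L = -(-1)*(-85510)/4 = -¼*85510 = -42755/2 ≈ -21378.)
1/(L + J(198)) = 1/(-42755/2 + 87) = 1/(-42581/2) = -2/42581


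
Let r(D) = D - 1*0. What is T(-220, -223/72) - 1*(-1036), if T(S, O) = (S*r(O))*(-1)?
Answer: 6383/18 ≈ 354.61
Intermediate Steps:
r(D) = D (r(D) = D + 0 = D)
T(S, O) = -O*S (T(S, O) = (S*O)*(-1) = (O*S)*(-1) = -O*S)
T(-220, -223/72) - 1*(-1036) = -1*(-223/72)*(-220) - 1*(-1036) = -1*(-223*1/72)*(-220) + 1036 = -1*(-223/72)*(-220) + 1036 = -12265/18 + 1036 = 6383/18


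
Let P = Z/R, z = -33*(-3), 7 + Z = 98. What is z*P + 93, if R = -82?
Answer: -1383/82 ≈ -16.866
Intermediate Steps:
Z = 91 (Z = -7 + 98 = 91)
z = 99
P = -91/82 (P = 91/(-82) = 91*(-1/82) = -91/82 ≈ -1.1098)
z*P + 93 = 99*(-91/82) + 93 = -9009/82 + 93 = -1383/82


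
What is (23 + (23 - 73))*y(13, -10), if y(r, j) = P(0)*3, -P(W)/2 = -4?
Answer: -648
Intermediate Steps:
P(W) = 8 (P(W) = -2*(-4) = 8)
y(r, j) = 24 (y(r, j) = 8*3 = 24)
(23 + (23 - 73))*y(13, -10) = (23 + (23 - 73))*24 = (23 - 50)*24 = -27*24 = -648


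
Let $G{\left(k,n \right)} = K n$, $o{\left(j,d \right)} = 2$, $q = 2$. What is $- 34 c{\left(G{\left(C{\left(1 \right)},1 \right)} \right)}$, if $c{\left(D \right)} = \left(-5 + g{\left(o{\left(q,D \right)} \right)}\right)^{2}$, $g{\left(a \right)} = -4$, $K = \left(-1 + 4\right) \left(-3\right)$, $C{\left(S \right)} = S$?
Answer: $-2754$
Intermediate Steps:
$K = -9$ ($K = 3 \left(-3\right) = -9$)
$G{\left(k,n \right)} = - 9 n$
$c{\left(D \right)} = 81$ ($c{\left(D \right)} = \left(-5 - 4\right)^{2} = \left(-9\right)^{2} = 81$)
$- 34 c{\left(G{\left(C{\left(1 \right)},1 \right)} \right)} = \left(-34\right) 81 = -2754$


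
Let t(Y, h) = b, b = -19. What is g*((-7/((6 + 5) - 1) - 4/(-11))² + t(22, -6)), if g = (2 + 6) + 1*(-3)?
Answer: -228531/2420 ≈ -94.434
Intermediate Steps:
t(Y, h) = -19
g = 5 (g = 8 - 3 = 5)
g*((-7/((6 + 5) - 1) - 4/(-11))² + t(22, -6)) = 5*((-7/((6 + 5) - 1) - 4/(-11))² - 19) = 5*((-7/(11 - 1) - 4*(-1/11))² - 19) = 5*((-7/10 + 4/11)² - 19) = 5*((-37/110)² - 19) = 5*(1369/12100 - 19) = 5*(-228531/12100) = -228531/2420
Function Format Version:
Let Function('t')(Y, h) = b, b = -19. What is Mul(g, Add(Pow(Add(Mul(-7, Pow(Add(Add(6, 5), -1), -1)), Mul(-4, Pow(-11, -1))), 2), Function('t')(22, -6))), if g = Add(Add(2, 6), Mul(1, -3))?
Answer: Rational(-228531, 2420) ≈ -94.434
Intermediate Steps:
Function('t')(Y, h) = -19
g = 5 (g = Add(8, -3) = 5)
Mul(g, Add(Pow(Add(Mul(-7, Pow(Add(Add(6, 5), -1), -1)), Mul(-4, Pow(-11, -1))), 2), Function('t')(22, -6))) = Mul(5, Add(Pow(Add(Mul(-7, Pow(Add(Add(6, 5), -1), -1)), Mul(-4, Pow(-11, -1))), 2), -19)) = Mul(5, Add(Pow(Add(Mul(-7, Pow(Add(11, -1), -1)), Mul(-4, Rational(-1, 11))), 2), -19)) = Mul(5, Add(Pow(Add(Mul(-7, Pow(10, -1)), Rational(4, 11)), 2), -19)) = Mul(5, Add(Pow(Add(Mul(-7, Rational(1, 10)), Rational(4, 11)), 2), -19)) = Mul(5, Add(Pow(Add(Rational(-7, 10), Rational(4, 11)), 2), -19)) = Mul(5, Add(Pow(Rational(-37, 110), 2), -19)) = Mul(5, Add(Rational(1369, 12100), -19)) = Mul(5, Rational(-228531, 12100)) = Rational(-228531, 2420)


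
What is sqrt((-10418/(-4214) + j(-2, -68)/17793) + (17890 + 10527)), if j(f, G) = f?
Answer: sqrt(90574270767679290)/1785231 ≈ 168.58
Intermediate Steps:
sqrt((-10418/(-4214) + j(-2, -68)/17793) + (17890 + 10527)) = sqrt((-10418/(-4214) - 2/17793) + (17890 + 10527)) = sqrt((-10418*(-1/4214) - 2*1/17793) + 28417) = sqrt((5209/2107 - 2/17793) + 28417) = sqrt(92679523/37489851 + 28417) = sqrt(1065441775390/37489851) = sqrt(90574270767679290)/1785231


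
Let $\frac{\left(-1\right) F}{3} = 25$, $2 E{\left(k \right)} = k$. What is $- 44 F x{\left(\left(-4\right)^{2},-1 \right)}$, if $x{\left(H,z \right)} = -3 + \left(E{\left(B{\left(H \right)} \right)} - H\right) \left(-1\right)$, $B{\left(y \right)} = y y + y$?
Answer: $-405900$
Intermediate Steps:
$B{\left(y \right)} = y + y^{2}$ ($B{\left(y \right)} = y^{2} + y = y + y^{2}$)
$E{\left(k \right)} = \frac{k}{2}$
$F = -75$ ($F = \left(-3\right) 25 = -75$)
$x{\left(H,z \right)} = -3 + H - \frac{H \left(1 + H\right)}{2}$ ($x{\left(H,z \right)} = -3 + \left(\frac{H \left(1 + H\right)}{2} - H\right) \left(-1\right) = -3 + \left(- H + \frac{H \left(1 + H\right)}{2}\right) \left(-1\right) = -3 - \left(- H + \frac{H \left(1 + H\right)}{2}\right) = -3 + H - \frac{H \left(1 + H\right)}{2}$)
$- 44 F x{\left(\left(-4\right)^{2},-1 \right)} = \left(-44\right) \left(-75\right) \left(-3 + \frac{\left(-4\right)^{2}}{2} - \frac{\left(\left(-4\right)^{2}\right)^{2}}{2}\right) = 3300 \left(-3 + \frac{1}{2} \cdot 16 - \frac{16^{2}}{2}\right) = 3300 \left(-3 + 8 - 128\right) = 3300 \left(-123\right) = -405900$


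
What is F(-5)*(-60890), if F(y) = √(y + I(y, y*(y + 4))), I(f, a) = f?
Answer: -60890*I*√10 ≈ -1.9255e+5*I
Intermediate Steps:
F(y) = √2*√y (F(y) = √(y + y) = √(2*y) = √2*√y)
F(-5)*(-60890) = (√2*√(-5))*(-60890) = (√2*(I*√5))*(-60890) = (I*√10)*(-60890) = -60890*I*√10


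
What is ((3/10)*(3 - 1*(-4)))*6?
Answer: 63/5 ≈ 12.600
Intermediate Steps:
((3/10)*(3 - 1*(-4)))*6 = ((3*(⅒))*(3 + 4))*6 = ((3/10)*7)*6 = (21/10)*6 = 63/5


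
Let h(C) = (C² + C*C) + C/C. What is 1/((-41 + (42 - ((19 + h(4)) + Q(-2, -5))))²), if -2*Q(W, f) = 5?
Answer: 4/9409 ≈ 0.00042513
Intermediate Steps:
Q(W, f) = -5/2 (Q(W, f) = -½*5 = -5/2)
h(C) = 1 + 2*C² (h(C) = (C² + C²) + 1 = 2*C² + 1 = 1 + 2*C²)
1/((-41 + (42 - ((19 + h(4)) + Q(-2, -5))))²) = 1/((-41 + (42 - ((19 + (1 + 2*4²)) - 5/2)))²) = 1/((-41 + (42 - ((19 + (1 + 2*16)) - 5/2)))²) = 1/((-41 + (42 - ((19 + (1 + 32)) - 5/2)))²) = 1/((-41 + (42 - ((19 + 33) - 5/2)))²) = 1/((-41 + (42 - (52 - 5/2)))²) = 1/((-41 + (42 - 1*99/2))²) = 1/((-41 + (42 - 99/2))²) = 1/((-41 - 15/2)²) = 1/((-97/2)²) = 1/(9409/4) = 4/9409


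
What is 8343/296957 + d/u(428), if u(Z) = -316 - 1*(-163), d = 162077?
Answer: -48128623210/45434421 ≈ -1059.3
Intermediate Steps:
u(Z) = -153 (u(Z) = -316 + 163 = -153)
8343/296957 + d/u(428) = 8343/296957 + 162077/(-153) = 8343*(1/296957) + 162077*(-1/153) = 8343/296957 - 162077/153 = -48128623210/45434421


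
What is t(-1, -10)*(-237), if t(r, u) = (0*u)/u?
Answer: 0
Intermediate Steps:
t(r, u) = 0 (t(r, u) = 0/u = 0)
t(-1, -10)*(-237) = 0*(-237) = 0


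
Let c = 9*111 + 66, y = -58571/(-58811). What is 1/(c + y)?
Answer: 58811/62692286 ≈ 0.00093809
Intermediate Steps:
y = 58571/58811 (y = -58571*(-1/58811) = 58571/58811 ≈ 0.99592)
c = 1065 (c = 999 + 66 = 1065)
1/(c + y) = 1/(1065 + 58571/58811) = 1/(62692286/58811) = 58811/62692286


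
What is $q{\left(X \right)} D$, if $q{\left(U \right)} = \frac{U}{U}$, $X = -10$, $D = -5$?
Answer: $-5$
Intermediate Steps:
$q{\left(U \right)} = 1$
$q{\left(X \right)} D = 1 \left(-5\right) = -5$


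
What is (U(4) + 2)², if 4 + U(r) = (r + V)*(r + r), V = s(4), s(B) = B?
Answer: 3844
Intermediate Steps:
V = 4
U(r) = -4 + 2*r*(4 + r) (U(r) = -4 + (r + 4)*(r + r) = -4 + (4 + r)*(2*r) = -4 + 2*r*(4 + r))
(U(4) + 2)² = ((-4 + 2*4² + 8*4) + 2)² = ((-4 + 2*16 + 32) + 2)² = ((-4 + 32 + 32) + 2)² = (60 + 2)² = 62² = 3844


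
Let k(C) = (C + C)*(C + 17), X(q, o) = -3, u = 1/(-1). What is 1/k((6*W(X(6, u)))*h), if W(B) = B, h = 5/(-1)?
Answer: 1/19260 ≈ 5.1921e-5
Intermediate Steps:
u = -1
h = -5 (h = 5*(-1) = -5)
k(C) = 2*C*(17 + C) (k(C) = (2*C)*(17 + C) = 2*C*(17 + C))
1/k((6*W(X(6, u)))*h) = 1/(2*((6*(-3))*(-5))*(17 + (6*(-3))*(-5))) = 1/(2*(-18*(-5))*(17 - 18*(-5))) = 1/(2*90*(17 + 90)) = 1/(2*90*107) = 1/19260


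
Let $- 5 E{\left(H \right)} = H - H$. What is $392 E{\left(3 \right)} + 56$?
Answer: $56$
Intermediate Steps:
$E{\left(H \right)} = 0$ ($E{\left(H \right)} = - \frac{H - H}{5} = \left(- \frac{1}{5}\right) 0 = 0$)
$392 E{\left(3 \right)} + 56 = 392 \cdot 0 + 56 = 0 + 56 = 56$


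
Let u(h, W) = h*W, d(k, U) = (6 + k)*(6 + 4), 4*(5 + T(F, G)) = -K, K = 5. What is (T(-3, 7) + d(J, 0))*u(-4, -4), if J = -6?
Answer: -100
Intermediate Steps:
T(F, G) = -25/4 (T(F, G) = -5 + (-1*5)/4 = -5 + (¼)*(-5) = -5 - 5/4 = -25/4)
d(k, U) = 60 + 10*k (d(k, U) = (6 + k)*10 = 60 + 10*k)
u(h, W) = W*h
(T(-3, 7) + d(J, 0))*u(-4, -4) = (-25/4 + (60 + 10*(-6)))*(-4*(-4)) = (-25/4 + (60 - 60))*16 = (-25/4 + 0)*16 = -25/4*16 = -100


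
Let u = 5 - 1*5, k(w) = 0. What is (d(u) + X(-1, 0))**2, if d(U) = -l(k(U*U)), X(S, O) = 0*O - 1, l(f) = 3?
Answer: 16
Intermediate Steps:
X(S, O) = -1 (X(S, O) = 0 - 1 = -1)
u = 0 (u = 5 - 5 = 0)
d(U) = -3 (d(U) = -1*3 = -3)
(d(u) + X(-1, 0))**2 = (-3 - 1)**2 = (-4)**2 = 16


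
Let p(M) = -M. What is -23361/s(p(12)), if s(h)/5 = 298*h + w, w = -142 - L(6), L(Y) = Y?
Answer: 23361/18620 ≈ 1.2546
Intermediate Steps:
w = -148 (w = -142 - 1*6 = -142 - 6 = -148)
s(h) = -740 + 1490*h (s(h) = 5*(298*h - 148) = 5*(-148 + 298*h) = -740 + 1490*h)
-23361/s(p(12)) = -23361/(-740 + 1490*(-1*12)) = -23361/(-740 + 1490*(-12)) = -23361/(-740 - 17880) = -23361/(-18620) = -23361*(-1/18620) = 23361/18620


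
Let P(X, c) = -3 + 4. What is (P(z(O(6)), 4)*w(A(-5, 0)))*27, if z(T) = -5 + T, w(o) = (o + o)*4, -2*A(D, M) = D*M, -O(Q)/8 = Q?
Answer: 0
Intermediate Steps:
O(Q) = -8*Q
A(D, M) = -D*M/2
w(o) = 8*o (w(o) = (2*o)*4 = 8*o)
P(X, c) = 1
(P(z(O(6)), 4)*w(A(-5, 0)))*27 = (1*(8*(-1/2*(-5)*0)))*27 = (1*(8*0))*27 = (1*0)*27 = 0*27 = 0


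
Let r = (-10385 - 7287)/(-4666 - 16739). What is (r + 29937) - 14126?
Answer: 338452127/21405 ≈ 15812.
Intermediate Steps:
r = 17672/21405 (r = -17672/(-21405) = -17672*(-1/21405) = 17672/21405 ≈ 0.82560)
(r + 29937) - 14126 = (17672/21405 + 29937) - 14126 = 640819157/21405 - 14126 = 338452127/21405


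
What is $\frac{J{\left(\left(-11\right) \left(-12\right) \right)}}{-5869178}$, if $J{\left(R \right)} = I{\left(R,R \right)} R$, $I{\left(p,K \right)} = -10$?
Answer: $\frac{660}{2934589} \approx 0.0002249$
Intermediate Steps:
$J{\left(R \right)} = - 10 R$
$\frac{J{\left(\left(-11\right) \left(-12\right) \right)}}{-5869178} = \frac{\left(-10\right) \left(\left(-11\right) \left(-12\right)\right)}{-5869178} = \left(-10\right) 132 \left(- \frac{1}{5869178}\right) = \left(-1320\right) \left(- \frac{1}{5869178}\right) = \frac{660}{2934589}$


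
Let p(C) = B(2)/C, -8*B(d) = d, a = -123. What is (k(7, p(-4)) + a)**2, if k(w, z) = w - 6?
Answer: 14884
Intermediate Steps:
B(d) = -d/8
p(C) = -1/(4*C) (p(C) = (-1/8*2)/C = -1/(4*C))
k(w, z) = -6 + w
(k(7, p(-4)) + a)**2 = ((-6 + 7) - 123)**2 = (1 - 123)**2 = (-122)**2 = 14884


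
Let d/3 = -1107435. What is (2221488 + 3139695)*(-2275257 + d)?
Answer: -30009554235846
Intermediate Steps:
d = -3322305 (d = 3*(-1107435) = -3322305)
(2221488 + 3139695)*(-2275257 + d) = (2221488 + 3139695)*(-2275257 - 3322305) = 5361183*(-5597562) = -30009554235846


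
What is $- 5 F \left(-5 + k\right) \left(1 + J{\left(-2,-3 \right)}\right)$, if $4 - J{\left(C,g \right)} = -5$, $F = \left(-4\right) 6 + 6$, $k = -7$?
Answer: $-10800$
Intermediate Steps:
$F = -18$ ($F = -24 + 6 = -18$)
$J{\left(C,g \right)} = 9$ ($J{\left(C,g \right)} = 4 - -5 = 4 + 5 = 9$)
$- 5 F \left(-5 + k\right) \left(1 + J{\left(-2,-3 \right)}\right) = \left(-5\right) \left(-18\right) \left(-5 - 7\right) \left(1 + 9\right) = 90 \left(\left(-12\right) 10\right) = 90 \left(-120\right) = -10800$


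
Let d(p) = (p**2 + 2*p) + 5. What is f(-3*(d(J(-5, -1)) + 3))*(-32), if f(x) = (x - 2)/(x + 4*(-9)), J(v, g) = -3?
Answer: -1120/69 ≈ -16.232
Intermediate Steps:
d(p) = 5 + p**2 + 2*p
f(x) = (-2 + x)/(-36 + x) (f(x) = (-2 + x)/(x - 36) = (-2 + x)/(-36 + x))
f(-3*(d(J(-5, -1)) + 3))*(-32) = ((-2 - 3*((5 + (-3)**2 + 2*(-3)) + 3))/(-36 - 3*((5 + (-3)**2 + 2*(-3)) + 3)))*(-32) = ((-2 - 3*((5 + 9 - 6) + 3))/(-36 - 3*((5 + 9 - 6) + 3)))*(-32) = ((-2 - 3*(8 + 3))/(-36 - 3*(8 + 3)))*(-32) = ((-2 - 3*11)/(-36 - 3*11))*(-32) = ((-2 - 33)/(-36 - 33))*(-32) = (-35/(-69))*(-32) = -1/69*(-35)*(-32) = (35/69)*(-32) = -1120/69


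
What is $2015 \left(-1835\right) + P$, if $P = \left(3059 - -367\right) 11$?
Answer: $-3659839$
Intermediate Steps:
$P = 37686$ ($P = \left(3059 + 367\right) 11 = 3426 \cdot 11 = 37686$)
$2015 \left(-1835\right) + P = 2015 \left(-1835\right) + 37686 = -3697525 + 37686 = -3659839$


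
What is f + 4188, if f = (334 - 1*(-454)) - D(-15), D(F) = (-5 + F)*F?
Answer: 4676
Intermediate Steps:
D(F) = F*(-5 + F)
f = 488 (f = (334 - 1*(-454)) - (-15)*(-5 - 15) = (334 + 454) - (-15)*(-20) = 788 - 1*300 = 788 - 300 = 488)
f + 4188 = 488 + 4188 = 4676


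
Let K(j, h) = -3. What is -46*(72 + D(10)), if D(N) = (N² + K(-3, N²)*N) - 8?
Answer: -6164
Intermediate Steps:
D(N) = -8 + N² - 3*N (D(N) = (N² - 3*N) - 8 = -8 + N² - 3*N)
-46*(72 + D(10)) = -46*(72 + (-8 + 10² - 3*10)) = -46*(72 + (-8 + 100 - 30)) = -46*(72 + 62) = -46*134 = -6164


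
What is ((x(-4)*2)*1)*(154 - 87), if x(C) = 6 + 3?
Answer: 1206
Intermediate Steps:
x(C) = 9
((x(-4)*2)*1)*(154 - 87) = ((9*2)*1)*(154 - 87) = (18*1)*67 = 18*67 = 1206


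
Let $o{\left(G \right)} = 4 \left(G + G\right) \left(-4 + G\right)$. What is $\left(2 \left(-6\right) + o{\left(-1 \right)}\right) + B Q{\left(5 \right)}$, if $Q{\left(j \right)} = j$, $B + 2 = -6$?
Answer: $-12$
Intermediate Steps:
$B = -8$ ($B = -2 - 6 = -8$)
$o{\left(G \right)} = 8 G \left(-4 + G\right)$ ($o{\left(G \right)} = 4 \cdot 2 G \left(-4 + G\right) = 8 G \left(-4 + G\right)$)
$\left(2 \left(-6\right) + o{\left(-1 \right)}\right) + B Q{\left(5 \right)} = \left(2 \left(-6\right) + 8 \left(-1\right) \left(-4 - 1\right)\right) - 40 = \left(-12 + 8 \left(-1\right) \left(-5\right)\right) - 40 = \left(-12 + 40\right) - 40 = 28 - 40 = -12$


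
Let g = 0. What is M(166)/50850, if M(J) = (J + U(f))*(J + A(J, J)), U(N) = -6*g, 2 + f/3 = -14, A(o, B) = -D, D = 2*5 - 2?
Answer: 13114/25425 ≈ 0.51579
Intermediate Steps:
D = 8 (D = 10 - 2 = 8)
A(o, B) = -8 (A(o, B) = -1*8 = -8)
f = -48 (f = -6 + 3*(-14) = -6 - 42 = -48)
U(N) = 0 (U(N) = -6*0 = 0)
M(J) = J*(-8 + J) (M(J) = (J + 0)*(J - 8) = J*(-8 + J))
M(166)/50850 = (166*(-8 + 166))/50850 = (166*158)*(1/50850) = 26228*(1/50850) = 13114/25425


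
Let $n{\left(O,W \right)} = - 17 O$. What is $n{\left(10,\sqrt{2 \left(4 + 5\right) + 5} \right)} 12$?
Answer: $-2040$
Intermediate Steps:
$n{\left(10,\sqrt{2 \left(4 + 5\right) + 5} \right)} 12 = \left(-17\right) 10 \cdot 12 = \left(-170\right) 12 = -2040$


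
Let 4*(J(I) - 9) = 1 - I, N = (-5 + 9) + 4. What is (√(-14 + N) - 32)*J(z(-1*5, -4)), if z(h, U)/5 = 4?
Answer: -136 + 17*I*√6/4 ≈ -136.0 + 10.41*I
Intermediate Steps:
z(h, U) = 20 (z(h, U) = 5*4 = 20)
N = 8 (N = 4 + 4 = 8)
J(I) = 37/4 - I/4 (J(I) = 9 + (1 - I)/4 = 9 + (¼ - I/4) = 37/4 - I/4)
(√(-14 + N) - 32)*J(z(-1*5, -4)) = (√(-14 + 8) - 32)*(37/4 - ¼*20) = (√(-6) - 32)*(37/4 - 5) = (I*√6 - 32)*(17/4) = (-32 + I*√6)*(17/4) = -136 + 17*I*√6/4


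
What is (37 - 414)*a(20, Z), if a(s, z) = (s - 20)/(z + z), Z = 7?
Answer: 0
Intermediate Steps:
a(s, z) = (-20 + s)/(2*z) (a(s, z) = (-20 + s)/((2*z)) = (-20 + s)*(1/(2*z)) = (-20 + s)/(2*z))
(37 - 414)*a(20, Z) = (37 - 414)*((1/2)*(-20 + 20)/7) = -377*0/(2*7) = -377*0 = 0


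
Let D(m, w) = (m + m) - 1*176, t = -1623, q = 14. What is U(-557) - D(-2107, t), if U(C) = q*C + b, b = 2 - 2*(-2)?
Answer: -3402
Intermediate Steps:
b = 6 (b = 2 + 4 = 6)
U(C) = 6 + 14*C (U(C) = 14*C + 6 = 6 + 14*C)
D(m, w) = -176 + 2*m (D(m, w) = 2*m - 176 = -176 + 2*m)
U(-557) - D(-2107, t) = (6 + 14*(-557)) - (-176 + 2*(-2107)) = (6 - 7798) - (-176 - 4214) = -7792 - 1*(-4390) = -7792 + 4390 = -3402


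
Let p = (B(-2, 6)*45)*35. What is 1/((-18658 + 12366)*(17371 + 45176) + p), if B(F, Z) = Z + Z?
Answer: -1/393526824 ≈ -2.5411e-9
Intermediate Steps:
B(F, Z) = 2*Z
p = 18900 (p = ((2*6)*45)*35 = (12*45)*35 = 540*35 = 18900)
1/((-18658 + 12366)*(17371 + 45176) + p) = 1/((-18658 + 12366)*(17371 + 45176) + 18900) = 1/(-6292*62547 + 18900) = 1/(-393545724 + 18900) = 1/(-393526824) = -1/393526824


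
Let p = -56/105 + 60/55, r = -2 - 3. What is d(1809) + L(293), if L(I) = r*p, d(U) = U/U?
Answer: -59/33 ≈ -1.7879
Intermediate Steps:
r = -5
d(U) = 1
p = 92/165 (p = -56*1/105 + 60*(1/55) = -8/15 + 12/11 = 92/165 ≈ 0.55758)
L(I) = -92/33 (L(I) = -5*92/165 = -92/33)
d(1809) + L(293) = 1 - 92/33 = -59/33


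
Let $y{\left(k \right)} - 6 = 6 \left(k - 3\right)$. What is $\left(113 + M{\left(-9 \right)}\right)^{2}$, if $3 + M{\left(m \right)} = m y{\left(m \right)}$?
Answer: $495616$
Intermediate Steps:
$y{\left(k \right)} = -12 + 6 k$ ($y{\left(k \right)} = 6 + 6 \left(k - 3\right) = 6 + 6 \left(-3 + k\right) = 6 + \left(-18 + 6 k\right) = -12 + 6 k$)
$M{\left(m \right)} = -3 + m \left(-12 + 6 m\right)$
$\left(113 + M{\left(-9 \right)}\right)^{2} = \left(113 - \left(3 + 54 \left(-2 - 9\right)\right)\right)^{2} = \left(113 - \left(3 + 54 \left(-11\right)\right)\right)^{2} = \left(113 + \left(-3 + 594\right)\right)^{2} = \left(113 + 591\right)^{2} = 704^{2} = 495616$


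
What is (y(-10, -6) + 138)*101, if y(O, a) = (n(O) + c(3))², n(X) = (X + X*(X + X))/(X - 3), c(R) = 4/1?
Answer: 4278966/169 ≈ 25319.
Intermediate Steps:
c(R) = 4 (c(R) = 4*1 = 4)
n(X) = (X + 2*X²)/(-3 + X) (n(X) = (X + X*(2*X))/(-3 + X) = (X + 2*X²)/(-3 + X))
y(O, a) = (4 + O*(1 + 2*O)/(-3 + O))² (y(O, a) = (O*(1 + 2*O)/(-3 + O) + 4)² = (4 + O*(1 + 2*O)/(-3 + O))²)
(y(-10, -6) + 138)*101 = ((-12 + 2*(-10)² + 5*(-10))²/(-3 - 10)² + 138)*101 = ((-12 + 2*100 - 50)²/(-13)² + 138)*101 = ((-12 + 200 - 50)²/169 + 138)*101 = ((1/169)*138² + 138)*101 = ((1/169)*19044 + 138)*101 = (19044/169 + 138)*101 = (42366/169)*101 = 4278966/169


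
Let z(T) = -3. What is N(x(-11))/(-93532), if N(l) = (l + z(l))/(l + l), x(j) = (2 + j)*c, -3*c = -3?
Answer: -1/140298 ≈ -7.1277e-6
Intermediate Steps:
c = 1 (c = -⅓*(-3) = 1)
x(j) = 2 + j (x(j) = (2 + j)*1 = 2 + j)
N(l) = (-3 + l)/(2*l) (N(l) = (l - 3)/(l + l) = (-3 + l)/((2*l)) = (-3 + l)*(1/(2*l)) = (-3 + l)/(2*l))
N(x(-11))/(-93532) = ((-3 + (2 - 11))/(2*(2 - 11)))/(-93532) = ((½)*(-3 - 9)/(-9))*(-1/93532) = ((½)*(-⅑)*(-12))*(-1/93532) = (⅔)*(-1/93532) = -1/140298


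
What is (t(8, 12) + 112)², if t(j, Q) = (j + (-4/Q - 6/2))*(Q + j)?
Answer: 379456/9 ≈ 42162.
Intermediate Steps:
t(j, Q) = (Q + j)*(-3 + j - 4/Q) (t(j, Q) = (j + (-4/Q - 6*½))*(Q + j) = (j + (-4/Q - 3))*(Q + j) = (j + (-3 - 4/Q))*(Q + j) = (-3 + j - 4/Q)*(Q + j) = (Q + j)*(-3 + j - 4/Q))
(t(8, 12) + 112)² = ((-4 + 8² - 3*12 - 3*8 + 12*8 - 4*8/12) + 112)² = ((-4 + 64 - 36 - 24 + 96 - 4*8*1/12) + 112)² = ((-4 + 64 - 36 - 24 + 96 - 8/3) + 112)² = (280/3 + 112)² = (616/3)² = 379456/9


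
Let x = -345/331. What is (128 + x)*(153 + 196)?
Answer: 14666027/331 ≈ 44308.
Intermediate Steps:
x = -345/331 (x = -345*1/331 = -345/331 ≈ -1.0423)
(128 + x)*(153 + 196) = (128 - 345/331)*(153 + 196) = (42023/331)*349 = 14666027/331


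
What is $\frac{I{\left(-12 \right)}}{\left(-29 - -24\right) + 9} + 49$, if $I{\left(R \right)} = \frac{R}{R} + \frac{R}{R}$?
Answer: $\frac{99}{2} \approx 49.5$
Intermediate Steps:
$I{\left(R \right)} = 2$ ($I{\left(R \right)} = 1 + 1 = 2$)
$\frac{I{\left(-12 \right)}}{\left(-29 - -24\right) + 9} + 49 = \frac{1}{\left(-29 - -24\right) + 9} \cdot 2 + 49 = \frac{1}{\left(-29 + 24\right) + 9} \cdot 2 + 49 = \frac{1}{-5 + 9} \cdot 2 + 49 = \frac{1}{4} \cdot 2 + 49 = \frac{1}{2} + 49 = \frac{99}{2}$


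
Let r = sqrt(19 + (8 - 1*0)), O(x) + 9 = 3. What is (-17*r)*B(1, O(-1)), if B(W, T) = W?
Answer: -51*sqrt(3) ≈ -88.335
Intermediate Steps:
O(x) = -6 (O(x) = -9 + 3 = -6)
r = 3*sqrt(3) (r = sqrt(19 + (8 + 0)) = sqrt(19 + 8) = sqrt(27) = 3*sqrt(3) ≈ 5.1962)
(-17*r)*B(1, O(-1)) = -51*sqrt(3)*1 = -51*sqrt(3)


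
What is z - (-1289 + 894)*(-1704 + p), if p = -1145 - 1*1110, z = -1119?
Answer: -1564924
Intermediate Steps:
p = -2255 (p = -1145 - 1110 = -2255)
z - (-1289 + 894)*(-1704 + p) = -1119 - (-1289 + 894)*(-1704 - 2255) = -1119 - (-395)*(-3959) = -1119 - 1*1563805 = -1119 - 1563805 = -1564924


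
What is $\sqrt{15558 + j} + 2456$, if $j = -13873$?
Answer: $2456 + \sqrt{1685} \approx 2497.0$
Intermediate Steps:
$\sqrt{15558 + j} + 2456 = \sqrt{15558 - 13873} + 2456 = \sqrt{1685} + 2456 = 2456 + \sqrt{1685}$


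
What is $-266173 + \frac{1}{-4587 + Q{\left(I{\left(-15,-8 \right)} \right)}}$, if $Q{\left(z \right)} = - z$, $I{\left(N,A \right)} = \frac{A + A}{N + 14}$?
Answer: $- \frac{1225194320}{4603} \approx -2.6617 \cdot 10^{5}$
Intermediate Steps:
$I{\left(N,A \right)} = \frac{2 A}{14 + N}$
$-266173 + \frac{1}{-4587 + Q{\left(I{\left(-15,-8 \right)} \right)}} = -266173 + \frac{1}{-4587 - 2 \left(-8\right) \frac{1}{14 - 15}} = -266173 + \frac{1}{-4587 - 2 \left(-8\right) \frac{1}{-1}} = -266173 + \frac{1}{-4587 - 2 \left(-8\right) \left(-1\right)} = -266173 + \frac{1}{-4587 - 16} = -266173 + \frac{1}{-4603} = -266173 - \frac{1}{4603} = - \frac{1225194320}{4603}$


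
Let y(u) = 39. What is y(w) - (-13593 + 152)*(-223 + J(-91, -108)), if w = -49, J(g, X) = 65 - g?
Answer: -900508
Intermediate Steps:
y(w) - (-13593 + 152)*(-223 + J(-91, -108)) = 39 - (-13593 + 152)*(-223 + (65 - 1*(-91))) = 39 - (-13441)*(-223 + (65 + 91)) = 39 - (-13441)*(-223 + 156) = 39 - (-13441)*(-67) = 39 - 1*900547 = 39 - 900547 = -900508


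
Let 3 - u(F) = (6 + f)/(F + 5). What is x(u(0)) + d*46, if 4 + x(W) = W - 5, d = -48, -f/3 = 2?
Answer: -2214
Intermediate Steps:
f = -6 (f = -3*2 = -6)
u(F) = 3 (u(F) = 3 - (6 - 6)/(F + 5) = 3 - 0/(5 + F) = 3 - 1*0 = 3 + 0 = 3)
x(W) = -9 + W (x(W) = -4 + (W - 5) = -4 + (-5 + W) = -9 + W)
x(u(0)) + d*46 = (-9 + 3) - 48*46 = -6 - 2208 = -2214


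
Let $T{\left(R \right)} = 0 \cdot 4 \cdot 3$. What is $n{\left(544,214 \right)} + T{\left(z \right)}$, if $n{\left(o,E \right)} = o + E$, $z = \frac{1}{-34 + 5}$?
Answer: $758$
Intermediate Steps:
$z = - \frac{1}{29}$ ($z = \frac{1}{-29} = - \frac{1}{29} \approx -0.034483$)
$T{\left(R \right)} = 0$ ($T{\left(R \right)} = 0 \cdot 3 = 0$)
$n{\left(o,E \right)} = E + o$
$n{\left(544,214 \right)} + T{\left(z \right)} = \left(214 + 544\right) + 0 = 758 + 0 = 758$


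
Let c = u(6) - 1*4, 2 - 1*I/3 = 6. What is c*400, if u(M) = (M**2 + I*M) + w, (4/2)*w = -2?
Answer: -16400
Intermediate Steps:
w = -1 (w = (1/2)*(-2) = -1)
I = -12 (I = 6 - 3*6 = 6 - 18 = -12)
u(M) = -1 + M**2 - 12*M (u(M) = (M**2 - 12*M) - 1 = -1 + M**2 - 12*M)
c = -41 (c = (-1 + 6**2 - 12*6) - 1*4 = (-1 + 36 - 72) - 4 = -37 - 4 = -41)
c*400 = -41*400 = -16400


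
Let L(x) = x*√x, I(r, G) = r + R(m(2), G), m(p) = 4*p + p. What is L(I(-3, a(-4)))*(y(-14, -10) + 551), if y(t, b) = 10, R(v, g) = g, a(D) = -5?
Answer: -8976*I*√2 ≈ -12694.0*I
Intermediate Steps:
m(p) = 5*p
I(r, G) = G + r (I(r, G) = r + G = G + r)
L(x) = x^(3/2)
L(I(-3, a(-4)))*(y(-14, -10) + 551) = (-5 - 3)^(3/2)*(10 + 551) = (-8)^(3/2)*561 = -16*I*√2*561 = -8976*I*√2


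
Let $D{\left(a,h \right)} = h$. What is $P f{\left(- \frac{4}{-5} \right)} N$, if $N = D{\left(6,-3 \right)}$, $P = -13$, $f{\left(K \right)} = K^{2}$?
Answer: $\frac{624}{25} \approx 24.96$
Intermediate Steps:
$N = -3$
$P f{\left(- \frac{4}{-5} \right)} N = - 13 \left(- \frac{4}{-5}\right)^{2} \left(-3\right) = - 13 \left(\left(-4\right) \left(- \frac{1}{5}\right)\right)^{2} \left(-3\right) = - 13 \left(\frac{4}{5}\right)^{2} \left(-3\right) = \left(-13\right) \frac{16}{25} \left(-3\right) = \left(- \frac{208}{25}\right) \left(-3\right) = \frac{624}{25}$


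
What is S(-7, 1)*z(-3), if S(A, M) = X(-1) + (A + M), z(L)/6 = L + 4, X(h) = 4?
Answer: -12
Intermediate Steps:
z(L) = 24 + 6*L (z(L) = 6*(L + 4) = 6*(4 + L) = 24 + 6*L)
S(A, M) = 4 + A + M (S(A, M) = 4 + (A + M) = 4 + A + M)
S(-7, 1)*z(-3) = (4 - 7 + 1)*(24 + 6*(-3)) = -2*(24 - 18) = -2*6 = -12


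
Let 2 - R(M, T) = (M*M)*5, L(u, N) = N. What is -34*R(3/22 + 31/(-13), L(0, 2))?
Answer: 32362101/40898 ≈ 791.29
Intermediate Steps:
R(M, T) = 2 - 5*M² (R(M, T) = 2 - M*M*5 = 2 - M²*5 = 2 - 5*M²)
-34*R(3/22 + 31/(-13), L(0, 2)) = -34*(2 - 5*(3/22 + 31/(-13))²) = -34*(2 - 5*(3*(1/22) + 31*(-1/13))²) = -34*(2 - 5*(3/22 - 31/13)²) = -34*(2 - 5*(-643/286)²) = -34*(2 - 5*413449/81796) = -34*(2 - 2067245/81796) = -34*(-1903653/81796) = 32362101/40898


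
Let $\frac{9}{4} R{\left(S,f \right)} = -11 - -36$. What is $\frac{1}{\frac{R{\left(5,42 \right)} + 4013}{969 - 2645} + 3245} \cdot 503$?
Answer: $\frac{7587252}{48911363} \approx 0.15512$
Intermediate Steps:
$R{\left(S,f \right)} = \frac{100}{9}$ ($R{\left(S,f \right)} = \frac{4 \left(-11 - -36\right)}{9} = \frac{4 \left(-11 + 36\right)}{9} = \frac{4}{9} \cdot 25 = \frac{100}{9}$)
$\frac{1}{\frac{R{\left(5,42 \right)} + 4013}{969 - 2645} + 3245} \cdot 503 = \frac{1}{\frac{\frac{100}{9} + 4013}{969 - 2645} + 3245} \cdot 503 = \frac{1}{\frac{36217}{9 \left(-1676\right)} + 3245} \cdot 503 = \frac{1}{\frac{36217}{9} \left(- \frac{1}{1676}\right) + 3245} \cdot 503 = \frac{1}{- \frac{36217}{15084} + 3245} \cdot 503 = \frac{1}{\frac{48911363}{15084}} \cdot 503 = \frac{15084}{48911363} \cdot 503 = \frac{7587252}{48911363}$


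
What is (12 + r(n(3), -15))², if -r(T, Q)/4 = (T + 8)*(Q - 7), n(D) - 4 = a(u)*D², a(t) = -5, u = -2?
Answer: 8363664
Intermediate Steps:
n(D) = 4 - 5*D²
r(T, Q) = -4*(-7 + Q)*(8 + T) (r(T, Q) = -4*(T + 8)*(Q - 7) = -4*(8 + T)*(-7 + Q) = -4*(-7 + Q)*(8 + T))
(12 + r(n(3), -15))² = (12 + (224 - 32*(-15) + 28*(4 - 5*3²) - 4*(-15)*(4 - 5*3²)))² = (12 + (224 + 480 + 28*(4 - 5*9) - 4*(-15)*(4 - 5*9)))² = (12 + (224 + 480 + 28*(4 - 45) - 4*(-15)*(4 - 45)))² = (12 + (224 + 480 + 28*(-41) - 4*(-15)*(-41)))² = (12 + (224 + 480 - 1148 - 2460))² = (12 - 2904)² = (-2892)² = 8363664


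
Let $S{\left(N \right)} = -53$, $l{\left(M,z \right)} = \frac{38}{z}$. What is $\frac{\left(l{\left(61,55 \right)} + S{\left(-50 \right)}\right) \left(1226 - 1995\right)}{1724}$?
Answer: $\frac{2212413}{94820} \approx 23.333$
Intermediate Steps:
$\frac{\left(l{\left(61,55 \right)} + S{\left(-50 \right)}\right) \left(1226 - 1995\right)}{1724} = \frac{\left(\frac{38}{55} - 53\right) \left(1226 - 1995\right)}{1724} = \left(38 \cdot \frac{1}{55} - 53\right) \left(-769\right) \frac{1}{1724} = \left(\frac{38}{55} - 53\right) \left(-769\right) \frac{1}{1724} = \left(- \frac{2877}{55}\right) \left(-769\right) \frac{1}{1724} = \frac{2212413}{55} \cdot \frac{1}{1724} = \frac{2212413}{94820}$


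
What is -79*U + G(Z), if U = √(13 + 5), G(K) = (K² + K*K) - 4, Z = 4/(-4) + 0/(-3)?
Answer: -2 - 237*√2 ≈ -337.17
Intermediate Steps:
Z = -1 (Z = 4*(-¼) + 0*(-⅓) = -1 + 0 = -1)
G(K) = -4 + 2*K² (G(K) = (K² + K²) - 4 = 2*K² - 4 = -4 + 2*K²)
U = 3*√2 (U = √18 = 3*√2 ≈ 4.2426)
-79*U + G(Z) = -237*√2 + (-4 + 2*(-1)²) = -237*√2 + (-4 + 2*1) = -237*√2 + (-4 + 2) = -237*√2 - 2 = -2 - 237*√2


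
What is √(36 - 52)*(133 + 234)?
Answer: 1468*I ≈ 1468.0*I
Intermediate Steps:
√(36 - 52)*(133 + 234) = √(-16)*367 = (4*I)*367 = 1468*I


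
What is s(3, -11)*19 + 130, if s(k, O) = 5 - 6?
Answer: 111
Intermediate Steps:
s(k, O) = -1
s(3, -11)*19 + 130 = -1*19 + 130 = -19 + 130 = 111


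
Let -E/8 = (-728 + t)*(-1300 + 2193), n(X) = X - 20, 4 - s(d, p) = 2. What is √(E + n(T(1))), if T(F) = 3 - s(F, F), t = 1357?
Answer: I*√4493595 ≈ 2119.8*I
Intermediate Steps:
s(d, p) = 2 (s(d, p) = 4 - 1*2 = 4 - 2 = 2)
T(F) = 1 (T(F) = 3 - 1*2 = 3 - 2 = 1)
n(X) = -20 + X
E = -4493576 (E = -8*(-728 + 1357)*(-1300 + 2193) = -5032*893 = -8*561697 = -4493576)
√(E + n(T(1))) = √(-4493576 + (-20 + 1)) = √(-4493576 - 19) = √(-4493595) = I*√4493595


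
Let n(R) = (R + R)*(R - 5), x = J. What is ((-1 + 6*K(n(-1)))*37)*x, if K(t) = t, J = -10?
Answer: -26270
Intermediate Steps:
x = -10
n(R) = 2*R*(-5 + R) (n(R) = (2*R)*(-5 + R) = 2*R*(-5 + R))
((-1 + 6*K(n(-1)))*37)*x = ((-1 + 6*(2*(-1)*(-5 - 1)))*37)*(-10) = ((-1 + 6*(2*(-1)*(-6)))*37)*(-10) = ((-1 + 6*12)*37)*(-10) = ((-1 + 72)*37)*(-10) = (71*37)*(-10) = 2627*(-10) = -26270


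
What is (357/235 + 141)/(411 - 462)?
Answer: -11164/3995 ≈ -2.7945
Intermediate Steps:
(357/235 + 141)/(411 - 462) = (357*(1/235) + 141)/(-51) = (357/235 + 141)*(-1/51) = (33492/235)*(-1/51) = -11164/3995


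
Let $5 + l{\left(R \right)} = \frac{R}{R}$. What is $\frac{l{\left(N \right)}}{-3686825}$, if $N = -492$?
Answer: $\frac{4}{3686825} \approx 1.0849 \cdot 10^{-6}$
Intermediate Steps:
$l{\left(R \right)} = -4$ ($l{\left(R \right)} = -5 + \frac{R}{R} = -5 + 1 = -4$)
$\frac{l{\left(N \right)}}{-3686825} = - \frac{4}{-3686825} = \left(-4\right) \left(- \frac{1}{3686825}\right) = \frac{4}{3686825}$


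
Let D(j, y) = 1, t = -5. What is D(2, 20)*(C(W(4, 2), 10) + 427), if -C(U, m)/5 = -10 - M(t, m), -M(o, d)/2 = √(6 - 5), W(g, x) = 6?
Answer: 467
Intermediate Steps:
M(o, d) = -2 (M(o, d) = -2*√(6 - 5) = -2*√1 = -2*1 = -2)
C(U, m) = 40 (C(U, m) = -5*(-10 - 1*(-2)) = -5*(-10 + 2) = -5*(-8) = 40)
D(2, 20)*(C(W(4, 2), 10) + 427) = 1*(40 + 427) = 1*467 = 467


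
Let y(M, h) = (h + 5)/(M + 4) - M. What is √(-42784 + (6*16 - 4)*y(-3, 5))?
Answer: 2*I*√10397 ≈ 203.93*I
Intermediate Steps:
y(M, h) = -M + (5 + h)/(4 + M) (y(M, h) = (5 + h)/(4 + M) - M = -M + (5 + h)/(4 + M))
√(-42784 + (6*16 - 4)*y(-3, 5)) = √(-42784 + (6*16 - 4)*((5 + 5 - 1*(-3)² - 4*(-3))/(4 - 3))) = √(-42784 + (96 - 4)*((5 + 5 - 1*9 + 12)/1)) = √(-42784 + 92*(1*(5 + 5 - 9 + 12))) = √(-42784 + 92*(1*13)) = √(-42784 + 92*13) = √(-42784 + 1196) = √(-41588) = 2*I*√10397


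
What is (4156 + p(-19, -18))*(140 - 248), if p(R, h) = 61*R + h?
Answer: -321732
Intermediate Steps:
p(R, h) = h + 61*R
(4156 + p(-19, -18))*(140 - 248) = (4156 + (-18 + 61*(-19)))*(140 - 248) = (4156 + (-18 - 1159))*(-108) = (4156 - 1177)*(-108) = 2979*(-108) = -321732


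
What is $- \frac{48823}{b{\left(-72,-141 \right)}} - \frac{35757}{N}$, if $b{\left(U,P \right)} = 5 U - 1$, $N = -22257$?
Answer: $\frac{122173532}{892753} \approx 136.85$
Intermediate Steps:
$b{\left(U,P \right)} = -1 + 5 U$
$- \frac{48823}{b{\left(-72,-141 \right)}} - \frac{35757}{N} = - \frac{48823}{-1 + 5 \left(-72\right)} - \frac{35757}{-22257} = - \frac{48823}{-1 - 360} - - \frac{3973}{2473} = - \frac{48823}{-361} + \frac{3973}{2473} = \left(-48823\right) \left(- \frac{1}{361}\right) + \frac{3973}{2473} = \frac{48823}{361} + \frac{3973}{2473} = \frac{122173532}{892753}$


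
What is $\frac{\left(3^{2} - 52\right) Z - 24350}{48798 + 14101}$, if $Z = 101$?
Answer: $- \frac{28693}{62899} \approx -0.45618$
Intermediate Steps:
$\frac{\left(3^{2} - 52\right) Z - 24350}{48798 + 14101} = \frac{\left(3^{2} - 52\right) 101 - 24350}{48798 + 14101} = \frac{\left(9 - 52\right) 101 - 24350}{62899} = \left(\left(-43\right) 101 - 24350\right) \frac{1}{62899} = \left(-4343 - 24350\right) \frac{1}{62899} = \left(-28693\right) \frac{1}{62899} = - \frac{28693}{62899}$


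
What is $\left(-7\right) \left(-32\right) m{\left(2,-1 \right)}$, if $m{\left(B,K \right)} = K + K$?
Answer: $-448$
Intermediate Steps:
$m{\left(B,K \right)} = 2 K$
$\left(-7\right) \left(-32\right) m{\left(2,-1 \right)} = \left(-7\right) \left(-32\right) 2 \left(-1\right) = 224 \left(-2\right) = -448$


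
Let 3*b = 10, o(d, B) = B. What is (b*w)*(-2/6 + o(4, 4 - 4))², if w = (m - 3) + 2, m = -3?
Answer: -40/27 ≈ -1.4815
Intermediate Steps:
b = 10/3 (b = (⅓)*10 = 10/3 ≈ 3.3333)
w = -4 (w = (-3 - 3) + 2 = -6 + 2 = -4)
(b*w)*(-2/6 + o(4, 4 - 4))² = ((10/3)*(-4))*(-2/6 + (4 - 4))² = -40*(-2*⅙ + 0)²/3 = -40*(-⅓ + 0)²/3 = -40*(-⅓)²/3 = -40/3*⅑ = -40/27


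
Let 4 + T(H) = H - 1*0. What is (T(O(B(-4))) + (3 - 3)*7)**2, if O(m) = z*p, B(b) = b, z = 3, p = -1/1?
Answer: 49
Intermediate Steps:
p = -1 (p = -1*1 = -1)
O(m) = -3 (O(m) = 3*(-1) = -3)
T(H) = -4 + H (T(H) = -4 + (H - 1*0) = -4 + (H + 0) = -4 + H)
(T(O(B(-4))) + (3 - 3)*7)**2 = ((-4 - 3) + (3 - 3)*7)**2 = (-7 + 0*7)**2 = (-7 + 0)**2 = (-7)**2 = 49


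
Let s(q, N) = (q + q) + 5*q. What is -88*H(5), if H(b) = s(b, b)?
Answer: -3080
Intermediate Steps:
s(q, N) = 7*q (s(q, N) = 2*q + 5*q = 7*q)
H(b) = 7*b
-88*H(5) = -616*5 = -88*35 = -3080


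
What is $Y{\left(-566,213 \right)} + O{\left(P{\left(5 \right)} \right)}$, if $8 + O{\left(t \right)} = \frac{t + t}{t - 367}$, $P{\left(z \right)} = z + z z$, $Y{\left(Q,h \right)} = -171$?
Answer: $- \frac{60383}{337} \approx -179.18$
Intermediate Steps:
$P{\left(z \right)} = z + z^{2}$
$O{\left(t \right)} = -8 + \frac{2 t}{-367 + t}$ ($O{\left(t \right)} = -8 + \frac{t + t}{t - 367} = -8 + \frac{2 t}{-367 + t}$)
$Y{\left(-566,213 \right)} + O{\left(P{\left(5 \right)} \right)} = -171 + \frac{2 \left(1468 - 3 \cdot 5 \left(1 + 5\right)\right)}{-367 + 5 \left(1 + 5\right)} = -171 + \frac{2 \left(1468 - 3 \cdot 5 \cdot 6\right)}{-367 + 5 \cdot 6} = -171 + \frac{2 \left(1468 - 90\right)}{-367 + 30} = -171 + \frac{2 \left(1468 - 90\right)}{-337} = -171 + 2 \left(- \frac{1}{337}\right) 1378 = -171 - \frac{2756}{337} = - \frac{60383}{337}$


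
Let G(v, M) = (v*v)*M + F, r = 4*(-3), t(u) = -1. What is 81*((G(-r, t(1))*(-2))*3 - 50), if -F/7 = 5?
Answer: 82944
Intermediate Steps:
F = -35 (F = -7*5 = -35)
r = -12
G(v, M) = -35 + M*v² (G(v, M) = (v*v)*M - 35 = v²*M - 35 = M*v² - 35 = -35 + M*v²)
81*((G(-r, t(1))*(-2))*3 - 50) = 81*(((-35 - (-1*(-12))²)*(-2))*3 - 50) = 81*(((-35 - 1*12²)*(-2))*3 - 50) = 81*(((-35 - 1*144)*(-2))*3 - 50) = 81*(((-35 - 144)*(-2))*3 - 50) = 81*(-179*(-2)*3 - 50) = 81*(358*3 - 50) = 81*(1074 - 50) = 81*1024 = 82944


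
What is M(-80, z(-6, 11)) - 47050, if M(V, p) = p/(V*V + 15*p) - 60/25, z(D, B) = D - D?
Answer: -235262/5 ≈ -47052.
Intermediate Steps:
z(D, B) = 0
M(V, p) = -12/5 + p/(V² + 15*p) (M(V, p) = p/(V² + 15*p) - 60*1/25 = p/(V² + 15*p) - 12/5 = -12/5 + p/(V² + 15*p))
M(-80, z(-6, 11)) - 47050 = (-175*0 - 12*(-80)²)/(5*((-80)² + 15*0)) - 47050 = (0 - 12*6400)/(5*(6400 + 0)) - 47050 = (⅕)*(0 - 76800)/6400 - 47050 = (⅕)*(1/6400)*(-76800) - 47050 = -12/5 - 47050 = -235262/5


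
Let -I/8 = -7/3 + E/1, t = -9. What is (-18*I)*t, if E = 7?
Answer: -6048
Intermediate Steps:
I = -112/3 (I = -8*(-7/3 + 7/1) = -8*(-7*1/3 + 7*1) = -8*(-7/3 + 7) = -8*14/3 = -112/3 ≈ -37.333)
(-18*I)*t = -18*(-112/3)*(-9) = 672*(-9) = -6048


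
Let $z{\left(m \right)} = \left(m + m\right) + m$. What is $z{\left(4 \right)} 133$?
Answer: $1596$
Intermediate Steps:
$z{\left(m \right)} = 3 m$ ($z{\left(m \right)} = 2 m + m = 3 m$)
$z{\left(4 \right)} 133 = 3 \cdot 4 \cdot 133 = 12 \cdot 133 = 1596$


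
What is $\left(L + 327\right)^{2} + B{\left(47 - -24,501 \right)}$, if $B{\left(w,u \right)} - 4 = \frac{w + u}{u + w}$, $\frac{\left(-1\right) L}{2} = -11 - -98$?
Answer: $23414$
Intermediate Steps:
$L = -174$ ($L = - 2 \left(-11 - -98\right) = - 2 \left(-11 + 98\right) = \left(-2\right) 87 = -174$)
$B{\left(w,u \right)} = 5$ ($B{\left(w,u \right)} = 4 + \frac{w + u}{u + w} = 4 + \frac{u + w}{u + w} = 4 + 1 = 5$)
$\left(L + 327\right)^{2} + B{\left(47 - -24,501 \right)} = \left(-174 + 327\right)^{2} + 5 = 153^{2} + 5 = 23409 + 5 = 23414$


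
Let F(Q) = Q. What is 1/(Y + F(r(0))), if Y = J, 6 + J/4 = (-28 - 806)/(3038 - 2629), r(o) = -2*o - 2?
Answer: -409/13970 ≈ -0.029277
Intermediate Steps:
r(o) = -2 - 2*o
J = -13152/409 (J = -24 + 4*((-28 - 806)/(3038 - 2629)) = -24 + 4*(-834/409) = -24 - 3336/409 = -13152/409 ≈ -32.156)
Y = -13152/409 ≈ -32.156
1/(Y + F(r(0))) = 1/(-13152/409 + (-2 - 2*0)) = 1/(-13152/409 + (-2 + 0)) = 1/(-13152/409 - 2) = 1/(-13970/409) = -409/13970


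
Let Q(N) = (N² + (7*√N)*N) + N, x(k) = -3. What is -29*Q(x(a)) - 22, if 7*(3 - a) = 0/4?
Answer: -196 + 609*I*√3 ≈ -196.0 + 1054.8*I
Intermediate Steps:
a = 3 (a = 3 - 0/4 = 3 - ⅐*0 = 3 + 0 = 3)
Q(N) = N + N² + 7*N^(3/2) (Q(N) = (N² + 7*N^(3/2)) + N = N + N² + 7*N^(3/2))
-29*Q(x(a)) - 22 = -29*(-3 + (-3)² + 7*(-3)^(3/2)) - 22 = -29*(-3 + 9 + 7*(-3*I*√3)) - 22 = -29*(-3 + 9 - 21*I*√3) - 22 = -29*(6 - 21*I*√3) - 22 = (-174 + 609*I*√3) - 22 = -196 + 609*I*√3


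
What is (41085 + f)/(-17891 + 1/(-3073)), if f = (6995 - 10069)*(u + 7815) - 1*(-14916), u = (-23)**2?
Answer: 78648687215/54979044 ≈ 1430.5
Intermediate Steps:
u = 529
f = -25634540 (f = (6995 - 10069)*(529 + 7815) - 1*(-14916) = -3074*8344 + 14916 = -25649456 + 14916 = -25634540)
(41085 + f)/(-17891 + 1/(-3073)) = (41085 - 25634540)/(-17891 + 1/(-3073)) = -25593455/(-17891 - 1/3073) = -25593455/(-54979044/3073) = -25593455*(-3073/54979044) = 78648687215/54979044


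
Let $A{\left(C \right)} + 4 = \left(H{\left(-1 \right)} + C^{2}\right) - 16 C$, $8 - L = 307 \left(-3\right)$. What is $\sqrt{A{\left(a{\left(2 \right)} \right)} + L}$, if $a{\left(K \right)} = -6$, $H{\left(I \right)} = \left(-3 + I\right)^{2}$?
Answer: $\sqrt{1073} \approx 32.757$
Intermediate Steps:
$L = 929$ ($L = 8 - 307 \left(-3\right) = 8 - -921 = 8 + 921 = 929$)
$A{\left(C \right)} = 12 + C^{2} - 16 C$ ($A{\left(C \right)} = -4 - \left(- C^{2} - \left(-3 - 1\right)^{2} + 16 C\right) = -4 - \left(-16 - C^{2} + 16 C\right) = -4 + \left(16 + C^{2} - 16 C\right) = 12 + C^{2} - 16 C$)
$\sqrt{A{\left(a{\left(2 \right)} \right)} + L} = \sqrt{\left(12 + \left(-6\right)^{2} - -96\right) + 929} = \sqrt{\left(12 + 36 + 96\right) + 929} = \sqrt{144 + 929} = \sqrt{1073}$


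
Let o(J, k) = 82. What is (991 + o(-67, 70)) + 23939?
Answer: 25012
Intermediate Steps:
(991 + o(-67, 70)) + 23939 = (991 + 82) + 23939 = 1073 + 23939 = 25012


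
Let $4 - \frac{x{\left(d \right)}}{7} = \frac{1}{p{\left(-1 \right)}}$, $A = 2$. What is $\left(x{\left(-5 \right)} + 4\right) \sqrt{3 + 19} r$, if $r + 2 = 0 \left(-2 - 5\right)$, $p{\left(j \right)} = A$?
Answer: $- 57 \sqrt{22} \approx -267.35$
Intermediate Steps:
$p{\left(j \right)} = 2$
$x{\left(d \right)} = \frac{49}{2}$ ($x{\left(d \right)} = 28 - \frac{7}{2} = \frac{49}{2}$)
$r = -2$ ($r = -2 + 0 \left(-2 - 5\right) = -2 + 0 \left(-7\right) = -2 + 0 = -2$)
$\left(x{\left(-5 \right)} + 4\right) \sqrt{3 + 19} r = \left(\frac{49}{2} + 4\right) \sqrt{3 + 19} \left(-2\right) = \frac{57 \sqrt{22}}{2} \left(-2\right) = - 57 \sqrt{22}$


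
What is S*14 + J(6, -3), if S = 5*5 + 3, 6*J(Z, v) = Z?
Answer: 393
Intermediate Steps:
J(Z, v) = Z/6
S = 28 (S = 25 + 3 = 28)
S*14 + J(6, -3) = 28*14 + (1/6)*6 = 392 + 1 = 393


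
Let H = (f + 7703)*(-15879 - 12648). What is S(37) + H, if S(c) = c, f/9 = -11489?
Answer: 2729976883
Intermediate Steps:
f = -103401 (f = 9*(-11489) = -103401)
H = 2729976846 (H = (-103401 + 7703)*(-15879 - 12648) = -95698*(-28527) = 2729976846)
S(37) + H = 37 + 2729976846 = 2729976883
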